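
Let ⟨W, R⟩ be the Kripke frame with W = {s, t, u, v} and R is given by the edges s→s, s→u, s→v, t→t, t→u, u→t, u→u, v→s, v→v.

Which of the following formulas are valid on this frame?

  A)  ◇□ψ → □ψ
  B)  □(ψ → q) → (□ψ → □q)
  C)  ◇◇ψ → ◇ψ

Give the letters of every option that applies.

B

R is not transitive: s R u and u R t but not s R t.
R is not euclidean: s R u and s R s but not u R s.
(A) ◇□ψ → □ψ (the dual of axiom 5) characterises the euclidean frames. R is not euclidean — not valid.
(B) □(ψ → q) → (□ψ → □q) is axiom K, valid on every Kripke frame — valid.
(C) ◇◇ψ → ◇ψ is the dual of axiom 4, which corresponds to transitivity. R is not transitive — not valid.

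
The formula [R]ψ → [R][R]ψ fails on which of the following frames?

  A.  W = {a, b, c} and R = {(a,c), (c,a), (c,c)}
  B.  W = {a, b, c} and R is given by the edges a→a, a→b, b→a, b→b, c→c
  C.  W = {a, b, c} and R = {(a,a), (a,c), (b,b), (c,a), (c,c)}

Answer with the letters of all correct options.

A

The schema [R]ψ → [R][R]ψ is axiom 4; it is valid on a frame iff R is transitive.
(A) R is not transitive (a R c and c R a but not a R a), so the schema fails here.
(B) R is transitive (R is closed under composition), so the schema is valid here.
(C) R is transitive (R is closed under composition), so the schema is valid here.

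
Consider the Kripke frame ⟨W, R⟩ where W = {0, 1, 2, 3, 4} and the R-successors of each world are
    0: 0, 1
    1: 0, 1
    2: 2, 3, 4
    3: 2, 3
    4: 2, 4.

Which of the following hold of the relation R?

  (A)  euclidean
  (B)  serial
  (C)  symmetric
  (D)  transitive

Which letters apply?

(A) not euclidean: 2 R 3 and 2 R 4 but not 3 R 4.
(B) serial: every world has an R-successor.
(C) symmetric: every R-edge is matched by its reverse.
(D) not transitive: 3 R 2 and 2 R 4 but not 3 R 4.

B, C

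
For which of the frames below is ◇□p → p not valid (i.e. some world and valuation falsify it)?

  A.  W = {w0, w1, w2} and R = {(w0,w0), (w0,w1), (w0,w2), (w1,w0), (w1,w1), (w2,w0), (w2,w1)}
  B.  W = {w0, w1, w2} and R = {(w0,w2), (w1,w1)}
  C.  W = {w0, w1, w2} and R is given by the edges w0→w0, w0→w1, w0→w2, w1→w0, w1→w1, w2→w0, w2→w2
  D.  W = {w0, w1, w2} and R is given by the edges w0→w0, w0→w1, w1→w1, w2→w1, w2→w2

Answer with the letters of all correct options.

A, B, D

The schema ◇□p → p is the dual of axiom B; it is valid on a frame iff R is symmetric.
(A) R is not symmetric (w2 R w1 but not w1 R w2), so the schema fails here.
(B) R is not symmetric (w0 R w2 but not w2 R w0), so the schema fails here.
(C) R is symmetric (every R-edge is matched by its reverse), so the schema is valid here.
(D) R is not symmetric (w0 R w1 but not w1 R w0), so the schema fails here.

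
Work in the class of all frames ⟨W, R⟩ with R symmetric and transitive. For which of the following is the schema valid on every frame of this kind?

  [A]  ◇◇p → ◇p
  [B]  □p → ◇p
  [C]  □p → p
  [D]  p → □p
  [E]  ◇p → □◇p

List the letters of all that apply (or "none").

A symmetric transitive relation is euclidean (uRv and uRw give vRu by symmetry, then vRw by transitivity).
(A) ◇◇p → ◇p is the dual of axiom 4; it is valid on a frame exactly when R is transitive. Every such R is transitive, so valid.
(B) axiom D: valid iff R is serial. Such an R need not be serial — not valid.
(C) □p → p is axiom T; it is valid on a frame exactly when R is reflexive. Such an R need not be reflexive, so not valid.
(D) p → □p is valid only on frames where every R-edge is a self-loop. Such an R need not be a subset of the identity — not valid.
(E) axiom 5: valid iff R is euclidean. Every such R is euclidean — valid.

A, E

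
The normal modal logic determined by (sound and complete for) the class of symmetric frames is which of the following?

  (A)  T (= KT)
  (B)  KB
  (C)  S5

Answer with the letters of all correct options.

(A) T (= KT) is determined by the class of reflexive frames.
(B) KB is determined by exactly this class.
(C) S5 is determined by the class of reflexive, symmetric, and transitive frames.

B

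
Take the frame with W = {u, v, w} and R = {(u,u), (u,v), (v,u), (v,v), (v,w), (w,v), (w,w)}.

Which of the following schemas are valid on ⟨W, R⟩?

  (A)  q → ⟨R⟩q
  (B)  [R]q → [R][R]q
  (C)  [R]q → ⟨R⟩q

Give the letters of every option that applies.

A, C

R is reflexive: each world relates to itself.
R is not transitive: u R v and v R w but not u R w.
R is serial: every world has an R-successor.
(A) q → ⟨R⟩q (the dual of axiom T) characterises the reflexive frames. R is reflexive — valid.
(B) [R]q → [R][R]q is axiom 4, which corresponds to transitivity. R is not transitive — not valid.
(C) axiom D: valid iff R is serial. R is serial — valid.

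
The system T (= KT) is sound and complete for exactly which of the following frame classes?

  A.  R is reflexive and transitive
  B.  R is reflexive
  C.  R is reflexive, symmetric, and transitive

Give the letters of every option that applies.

(A) this class determines S4, not T (= KT).
(B) T (= KT) is sound and complete for exactly this class.
(C) this class determines S5, not T (= KT).

B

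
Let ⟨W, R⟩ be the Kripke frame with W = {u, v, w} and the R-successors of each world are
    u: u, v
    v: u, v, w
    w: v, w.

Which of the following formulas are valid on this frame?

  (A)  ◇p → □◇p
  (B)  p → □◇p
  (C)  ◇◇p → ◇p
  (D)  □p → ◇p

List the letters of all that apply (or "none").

B, D

R is symmetric: every R-edge is matched by its reverse.
R is not transitive: u R v and v R w but not u R w.
R is not euclidean: v R u and v R w but not u R w.
R is serial: every world has an R-successor.
(A) ◇p → □◇p is axiom 5, which corresponds to the euclidean property. R is not euclidean — not valid.
(B) axiom B: valid iff R is symmetric. R is symmetric — valid.
(C) ◇◇p → ◇p is the dual of axiom 4, which corresponds to transitivity. R is not transitive — not valid.
(D) axiom D: valid iff R is serial. R is serial — valid.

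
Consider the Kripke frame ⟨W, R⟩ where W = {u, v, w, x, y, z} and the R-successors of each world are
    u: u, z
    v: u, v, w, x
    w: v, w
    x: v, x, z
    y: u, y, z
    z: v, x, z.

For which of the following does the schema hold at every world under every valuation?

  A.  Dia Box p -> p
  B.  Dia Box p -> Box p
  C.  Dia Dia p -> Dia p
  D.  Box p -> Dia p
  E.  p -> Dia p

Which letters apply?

D, E

R is reflexive: each world relates to itself.
R is not symmetric: u R z but not z R u.
R is not transitive: u R z and z R v but not u R v.
R is not euclidean: u R z and u R u but not z R u.
R is serial: every world has an R-successor.
(A) Dia Box p -> p (the dual of axiom B) characterises the symmetric frames. R is not symmetric — not valid.
(B) Dia Box p -> Box p is the dual of axiom 5; it is valid on a frame exactly when R is euclidean. R is not euclidean, so not valid.
(C) Dia Dia p -> Dia p (the dual of axiom 4) characterises the transitive frames. R is not transitive — not valid.
(D) Box p -> Dia p (axiom D) characterises the serial frames. R is serial — valid.
(E) the dual of axiom T: valid iff R is reflexive. R is reflexive — valid.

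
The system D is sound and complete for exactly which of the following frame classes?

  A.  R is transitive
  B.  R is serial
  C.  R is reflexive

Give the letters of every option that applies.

B

(A) this class determines K4, not D.
(B) D is sound and complete for exactly this class.
(C) this class determines T (= KT), not D.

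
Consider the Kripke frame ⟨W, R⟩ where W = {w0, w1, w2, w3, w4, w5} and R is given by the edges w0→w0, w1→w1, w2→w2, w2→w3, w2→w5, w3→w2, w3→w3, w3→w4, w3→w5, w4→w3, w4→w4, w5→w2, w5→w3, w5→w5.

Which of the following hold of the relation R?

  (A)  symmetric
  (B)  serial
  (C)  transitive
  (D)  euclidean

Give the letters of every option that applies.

A, B

(A) symmetric: every R-edge is matched by its reverse.
(B) serial: every world has an R-successor.
(C) not transitive: w2 R w3 and w3 R w4 but not w2 R w4.
(D) not euclidean: w3 R w2 and w3 R w4 but not w2 R w4.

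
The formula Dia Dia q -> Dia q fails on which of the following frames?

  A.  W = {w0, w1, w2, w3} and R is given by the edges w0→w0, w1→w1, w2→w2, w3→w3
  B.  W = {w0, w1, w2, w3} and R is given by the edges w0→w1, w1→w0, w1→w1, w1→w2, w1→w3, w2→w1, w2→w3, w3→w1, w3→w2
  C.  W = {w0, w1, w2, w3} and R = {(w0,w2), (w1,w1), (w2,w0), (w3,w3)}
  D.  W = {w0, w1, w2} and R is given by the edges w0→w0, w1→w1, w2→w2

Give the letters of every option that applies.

The schema Dia Dia q -> Dia q is the dual of axiom 4; it is valid on a frame iff R is transitive.
(A) R is transitive (R is closed under composition), so the schema is valid here.
(B) R is not transitive (w0 R w1 and w1 R w0 but not w0 R w0), so the schema fails here.
(C) R is not transitive (w0 R w2 and w2 R w0 but not w0 R w0), so the schema fails here.
(D) R is transitive (R is closed under composition), so the schema is valid here.

B, C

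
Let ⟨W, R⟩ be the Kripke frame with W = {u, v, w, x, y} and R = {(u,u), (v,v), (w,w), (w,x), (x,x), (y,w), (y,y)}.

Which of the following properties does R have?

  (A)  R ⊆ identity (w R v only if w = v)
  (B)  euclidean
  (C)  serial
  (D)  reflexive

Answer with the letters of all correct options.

(A) not ⊆ identity: w R x with w ≠ x.
(B) not euclidean: w R x and w R w but not x R w.
(C) serial: every world has an R-successor.
(D) reflexive: each world relates to itself.

C, D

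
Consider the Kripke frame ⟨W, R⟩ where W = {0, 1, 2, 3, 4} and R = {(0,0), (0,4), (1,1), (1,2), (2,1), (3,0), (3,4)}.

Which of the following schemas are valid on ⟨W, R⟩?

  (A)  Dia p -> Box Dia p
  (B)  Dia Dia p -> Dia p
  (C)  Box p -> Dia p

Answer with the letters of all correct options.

none

R is not transitive: 2 R 1 and 1 R 2 but not 2 R 2.
R is not euclidean: 0 R 4 and 0 R 0 but not 4 R 0.
R is not serial: 4 has no R-successor.
(A) Dia p -> Box Dia p is axiom 5, which corresponds to the euclidean property. R is not euclidean — not valid.
(B) Dia Dia p -> Dia p is the dual of axiom 4; it is valid on a frame exactly when R is transitive. R is not transitive, so not valid.
(C) Box p -> Dia p (axiom D) characterises the serial frames. R is not serial — not valid.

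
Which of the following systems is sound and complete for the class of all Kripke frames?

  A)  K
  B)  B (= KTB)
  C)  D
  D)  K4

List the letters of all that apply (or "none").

A

(A) K is determined by exactly this class.
(B) B (= KTB) is determined by the class of reflexive and symmetric frames.
(C) D is determined by the class of serial frames.
(D) K4 is determined by the class of transitive frames.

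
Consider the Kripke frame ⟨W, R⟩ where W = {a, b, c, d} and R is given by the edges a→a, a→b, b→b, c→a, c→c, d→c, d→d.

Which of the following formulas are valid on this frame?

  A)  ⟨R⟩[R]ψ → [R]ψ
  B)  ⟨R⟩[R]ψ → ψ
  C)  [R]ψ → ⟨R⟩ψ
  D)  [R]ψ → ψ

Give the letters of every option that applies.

C, D

R is reflexive: each world relates to itself.
R is not symmetric: a R b but not b R a.
R is not euclidean: a R b and a R a but not b R a.
R is serial: every world has an R-successor.
(A) ⟨R⟩[R]ψ → [R]ψ is the dual of axiom 5; it is valid on a frame exactly when R is euclidean. R is not euclidean, so not valid.
(B) the dual of axiom B: valid iff R is symmetric. R is not symmetric — not valid.
(C) [R]ψ → ⟨R⟩ψ is axiom D; it is valid on a frame exactly when R is serial. R is serial, so valid.
(D) [R]ψ → ψ is axiom T; it is valid on a frame exactly when R is reflexive. R is reflexive, so valid.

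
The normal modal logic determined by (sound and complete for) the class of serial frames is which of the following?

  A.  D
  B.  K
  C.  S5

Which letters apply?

(A) D is determined by exactly this class.
(B) K is determined by the class of arbitrary frames.
(C) S5 is determined by the class of reflexive, symmetric, and transitive frames.

A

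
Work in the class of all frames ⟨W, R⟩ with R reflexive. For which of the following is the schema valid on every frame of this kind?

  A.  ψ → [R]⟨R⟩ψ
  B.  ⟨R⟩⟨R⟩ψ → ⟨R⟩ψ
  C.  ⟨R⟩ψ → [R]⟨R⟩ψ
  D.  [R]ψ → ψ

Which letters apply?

A reflexive relation is serial.
(A) ψ → [R]⟨R⟩ψ is axiom B, which corresponds to symmetry. Such an R need not be symmetric — not valid.
(B) ⟨R⟩⟨R⟩ψ → ⟨R⟩ψ is the dual of axiom 4; it is valid on a frame exactly when R is transitive. Such an R need not be transitive, so not valid.
(C) ⟨R⟩ψ → [R]⟨R⟩ψ is axiom 5, which corresponds to the euclidean property. Such an R need not be euclidean — not valid.
(D) [R]ψ → ψ is axiom T; it is valid on a frame exactly when R is reflexive. Every such R is reflexive, so valid.

D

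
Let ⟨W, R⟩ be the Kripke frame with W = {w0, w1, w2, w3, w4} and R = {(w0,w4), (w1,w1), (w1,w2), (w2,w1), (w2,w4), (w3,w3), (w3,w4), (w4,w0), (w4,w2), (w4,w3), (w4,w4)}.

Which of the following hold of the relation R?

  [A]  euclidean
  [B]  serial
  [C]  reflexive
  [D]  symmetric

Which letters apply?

(A) not euclidean: w2 R w1 and w2 R w4 but not w1 R w4.
(B) serial: every world has an R-successor.
(C) not reflexive: not w0 R w0.
(D) symmetric: every R-edge is matched by its reverse.

B, D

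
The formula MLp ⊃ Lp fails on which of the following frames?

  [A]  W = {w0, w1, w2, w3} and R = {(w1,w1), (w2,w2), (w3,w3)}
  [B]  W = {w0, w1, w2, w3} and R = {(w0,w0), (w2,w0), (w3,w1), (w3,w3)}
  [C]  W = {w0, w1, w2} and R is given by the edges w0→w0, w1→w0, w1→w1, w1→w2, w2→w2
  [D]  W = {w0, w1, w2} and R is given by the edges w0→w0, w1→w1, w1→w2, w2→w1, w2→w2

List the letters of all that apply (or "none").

B, C

The schema MLp ⊃ Lp is the dual of axiom 5; it is valid on a frame iff R is euclidean.
(A) R is euclidean (any two R-successors of the same world are R-related), so the schema is valid here.
(B) R is not euclidean (w3 R w1 and w3 R w3 but not w1 R w3), so the schema fails here.
(C) R is not euclidean (w1 R w0 and w1 R w1 but not w0 R w1), so the schema fails here.
(D) R is euclidean (any two R-successors of the same world are R-related), so the schema is valid here.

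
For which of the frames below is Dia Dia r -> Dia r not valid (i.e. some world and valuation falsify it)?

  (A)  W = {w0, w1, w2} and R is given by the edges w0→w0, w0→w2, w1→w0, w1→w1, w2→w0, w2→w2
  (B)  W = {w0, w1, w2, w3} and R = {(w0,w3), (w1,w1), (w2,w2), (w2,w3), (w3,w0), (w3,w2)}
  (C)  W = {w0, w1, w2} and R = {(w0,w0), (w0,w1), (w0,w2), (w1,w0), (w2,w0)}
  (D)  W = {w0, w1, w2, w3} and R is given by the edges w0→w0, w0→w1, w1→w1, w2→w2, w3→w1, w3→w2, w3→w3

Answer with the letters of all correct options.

A, B, C

The schema Dia Dia r -> Dia r is the dual of axiom 4; it is valid on a frame iff R is transitive.
(A) R is not transitive (w1 R w0 and w0 R w2 but not w1 R w2), so the schema fails here.
(B) R is not transitive (w0 R w3 and w3 R w0 but not w0 R w0), so the schema fails here.
(C) R is not transitive (w1 R w0 and w0 R w1 but not w1 R w1), so the schema fails here.
(D) R is transitive (R is closed under composition), so the schema is valid here.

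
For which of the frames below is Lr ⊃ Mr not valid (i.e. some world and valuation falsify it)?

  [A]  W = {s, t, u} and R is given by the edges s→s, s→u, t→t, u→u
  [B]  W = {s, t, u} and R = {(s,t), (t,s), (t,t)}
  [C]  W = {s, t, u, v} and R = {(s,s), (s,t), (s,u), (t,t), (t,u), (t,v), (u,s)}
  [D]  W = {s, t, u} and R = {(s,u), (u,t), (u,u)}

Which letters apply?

B, C, D

The schema Lr ⊃ Mr is axiom D; it is valid on a frame iff R is serial.
(A) R is serial (every world has an R-successor), so the schema is valid here.
(B) R is not serial (u has no R-successor), so the schema fails here.
(C) R is not serial (v has no R-successor), so the schema fails here.
(D) R is not serial (t has no R-successor), so the schema fails here.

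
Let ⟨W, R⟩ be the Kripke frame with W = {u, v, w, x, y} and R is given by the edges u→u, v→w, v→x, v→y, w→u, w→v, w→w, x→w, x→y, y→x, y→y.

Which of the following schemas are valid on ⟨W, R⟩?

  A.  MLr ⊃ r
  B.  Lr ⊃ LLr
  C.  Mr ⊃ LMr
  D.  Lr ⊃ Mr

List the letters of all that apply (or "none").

R is not symmetric: v R x but not x R v.
R is not transitive: v R w and w R u but not v R u.
R is not euclidean: v R w and v R x but not w R x.
R is serial: every world has an R-successor.
(A) MLr ⊃ r is the dual of axiom B, which corresponds to symmetry. R is not symmetric — not valid.
(B) Lr ⊃ LLr (axiom 4) characterises the transitive frames. R is not transitive — not valid.
(C) Mr ⊃ LMr is axiom 5; it is valid on a frame exactly when R is euclidean. R is not euclidean, so not valid.
(D) axiom D: valid iff R is serial. R is serial — valid.

D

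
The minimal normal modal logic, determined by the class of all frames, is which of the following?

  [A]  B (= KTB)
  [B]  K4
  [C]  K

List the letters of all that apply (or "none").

(A) B (= KTB) is determined by the class of reflexive and symmetric frames.
(B) K4 is determined by the class of transitive frames.
(C) K is determined by exactly this class.

C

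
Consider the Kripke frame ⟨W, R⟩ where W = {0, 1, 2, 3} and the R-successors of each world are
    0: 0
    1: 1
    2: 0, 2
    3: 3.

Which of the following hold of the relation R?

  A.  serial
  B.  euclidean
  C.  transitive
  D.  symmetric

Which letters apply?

(A) serial: every world has an R-successor.
(B) not euclidean: 2 R 0 and 2 R 2 but not 0 R 2.
(C) transitive: R is closed under composition.
(D) not symmetric: 2 R 0 but not 0 R 2.

A, C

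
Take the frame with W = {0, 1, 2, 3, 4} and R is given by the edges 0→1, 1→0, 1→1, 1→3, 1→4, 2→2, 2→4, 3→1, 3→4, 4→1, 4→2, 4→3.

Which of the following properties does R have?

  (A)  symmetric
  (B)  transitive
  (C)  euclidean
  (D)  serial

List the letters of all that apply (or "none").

A, D

(A) symmetric: every R-edge is matched by its reverse.
(B) not transitive: 0 R 1 and 1 R 0 but not 0 R 0.
(C) not euclidean: 1 R 0 and 1 R 3 but not 0 R 3.
(D) serial: every world has an R-successor.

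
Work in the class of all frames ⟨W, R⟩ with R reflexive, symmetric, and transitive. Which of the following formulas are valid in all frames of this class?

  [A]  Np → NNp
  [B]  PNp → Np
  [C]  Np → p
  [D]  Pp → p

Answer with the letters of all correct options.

A relation that is reflexive, symmetric, and transitive is also euclidean and serial.
(A) Np → NNp (axiom 4) characterises the transitive frames. Every such R is transitive — valid.
(B) the dual of axiom 5: valid iff R is euclidean. Every such R is euclidean — valid.
(C) Np → p is axiom T, which corresponds to reflexivity. Every such R is reflexive — valid.
(D) Pp → p (the converse of T) corresponds to R being a subset of the identity. Such an R need not be a subset of the identity, so not valid.

A, B, C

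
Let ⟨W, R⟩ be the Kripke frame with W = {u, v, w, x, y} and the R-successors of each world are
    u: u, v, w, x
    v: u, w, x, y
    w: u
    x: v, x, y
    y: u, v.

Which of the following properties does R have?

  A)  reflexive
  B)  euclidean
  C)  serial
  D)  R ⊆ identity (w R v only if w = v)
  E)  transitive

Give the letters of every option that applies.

(A) not reflexive: not v R v.
(B) not euclidean: u R w and u R v but not w R v.
(C) serial: every world has an R-successor.
(D) not ⊆ identity: u R v with u ≠ v.
(E) not transitive: u R v and v R y but not u R y.

C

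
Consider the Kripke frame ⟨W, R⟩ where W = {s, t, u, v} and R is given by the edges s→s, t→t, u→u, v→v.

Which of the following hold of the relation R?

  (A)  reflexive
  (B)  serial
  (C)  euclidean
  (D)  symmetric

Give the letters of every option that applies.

A, B, C, D

(A) reflexive: each world relates to itself.
(B) serial: every world has an R-successor.
(C) euclidean: any two R-successors of the same world are R-related.
(D) symmetric: every R-edge is matched by its reverse.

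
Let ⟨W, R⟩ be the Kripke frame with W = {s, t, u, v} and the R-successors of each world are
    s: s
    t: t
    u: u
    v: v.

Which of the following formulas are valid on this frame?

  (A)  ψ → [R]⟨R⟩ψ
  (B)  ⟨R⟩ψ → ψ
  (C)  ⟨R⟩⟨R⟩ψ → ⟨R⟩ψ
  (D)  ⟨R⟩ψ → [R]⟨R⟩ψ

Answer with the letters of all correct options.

A, B, C, D

R is symmetric: every R-edge is matched by its reverse.
R is transitive: R is closed under composition.
R is euclidean: any two R-successors of the same world are R-related.
R is a subset of the identity: every R-edge is a self-loop.
(A) axiom B: valid iff R is symmetric. R is symmetric — valid.
(B) ⟨R⟩ψ → ψ (the converse of T) corresponds to R being a subset of the identity. Here R ⊆ identity, so valid.
(C) ⟨R⟩⟨R⟩ψ → ⟨R⟩ψ is the dual of axiom 4, which corresponds to transitivity. R is transitive — valid.
(D) axiom 5: valid iff R is euclidean. R is euclidean — valid.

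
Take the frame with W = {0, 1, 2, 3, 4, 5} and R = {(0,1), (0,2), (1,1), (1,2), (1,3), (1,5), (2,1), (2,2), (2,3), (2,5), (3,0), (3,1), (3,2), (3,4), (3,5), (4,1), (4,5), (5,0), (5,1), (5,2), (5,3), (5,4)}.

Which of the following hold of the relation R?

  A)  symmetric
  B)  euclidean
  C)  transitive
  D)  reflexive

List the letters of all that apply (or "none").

(A) not symmetric: 0 R 1 but not 1 R 0.
(B) not euclidean: 3 R 0 and 3 R 4 but not 0 R 4.
(C) not transitive: 0 R 1 and 1 R 3 but not 0 R 3.
(D) not reflexive: not 0 R 0.

none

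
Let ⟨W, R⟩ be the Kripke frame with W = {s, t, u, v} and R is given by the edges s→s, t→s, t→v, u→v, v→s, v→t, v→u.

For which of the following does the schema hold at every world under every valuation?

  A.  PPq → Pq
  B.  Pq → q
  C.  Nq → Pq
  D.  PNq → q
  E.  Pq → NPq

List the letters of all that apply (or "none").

C

R is not symmetric: t R s but not s R t.
R is not transitive: t R v and v R t but not t R t.
R is not euclidean: t R s and t R v but not s R v.
R is serial: every world has an R-successor.
R is not a subset of the identity: t R s with t ≠ s.
(A) the dual of axiom 4: valid iff R is transitive. R is not transitive — not valid.
(B) Pq → q is valid only on frames where every R-edge is a self-loop. Here R ⊄ identity — not valid.
(C) Nq → Pq is axiom D; it is valid on a frame exactly when R is serial. R is serial, so valid.
(D) PNq → q (the dual of axiom B) characterises the symmetric frames. R is not symmetric — not valid.
(E) Pq → NPq is axiom 5; it is valid on a frame exactly when R is euclidean. R is not euclidean, so not valid.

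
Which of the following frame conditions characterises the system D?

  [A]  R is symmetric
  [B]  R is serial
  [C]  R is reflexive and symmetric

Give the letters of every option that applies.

(A) this class determines KB, not D.
(B) D is sound and complete for exactly this class.
(C) this class determines B (= KTB), not D.

B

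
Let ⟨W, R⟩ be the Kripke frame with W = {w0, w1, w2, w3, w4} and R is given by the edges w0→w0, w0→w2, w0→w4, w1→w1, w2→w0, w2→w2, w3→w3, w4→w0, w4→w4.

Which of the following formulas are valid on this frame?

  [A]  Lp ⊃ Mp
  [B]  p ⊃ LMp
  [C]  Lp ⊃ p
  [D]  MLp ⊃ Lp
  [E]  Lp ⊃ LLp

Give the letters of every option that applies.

A, B, C

R is reflexive: each world relates to itself.
R is symmetric: every R-edge is matched by its reverse.
R is not transitive: w2 R w0 and w0 R w4 but not w2 R w4.
R is not euclidean: w0 R w2 and w0 R w4 but not w2 R w4.
R is serial: every world has an R-successor.
(A) axiom D: valid iff R is serial. R is serial — valid.
(B) p ⊃ LMp is axiom B, which corresponds to symmetry. R is symmetric — valid.
(C) Lp ⊃ p is axiom T, which corresponds to reflexivity. R is reflexive — valid.
(D) the dual of axiom 5: valid iff R is euclidean. R is not euclidean — not valid.
(E) Lp ⊃ LLp is axiom 4, which corresponds to transitivity. R is not transitive — not valid.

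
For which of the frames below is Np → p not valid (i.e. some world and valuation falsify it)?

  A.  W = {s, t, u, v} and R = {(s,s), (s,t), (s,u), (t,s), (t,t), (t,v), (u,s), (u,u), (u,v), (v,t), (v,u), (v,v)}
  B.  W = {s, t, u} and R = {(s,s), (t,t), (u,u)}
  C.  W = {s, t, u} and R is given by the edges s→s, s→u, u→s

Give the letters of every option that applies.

C

The schema Np → p is axiom T; it is valid on a frame iff R is reflexive.
(A) R is reflexive (each world relates to itself), so the schema is valid here.
(B) R is reflexive (each world relates to itself), so the schema is valid here.
(C) R is not reflexive (not t R t), so the schema fails here.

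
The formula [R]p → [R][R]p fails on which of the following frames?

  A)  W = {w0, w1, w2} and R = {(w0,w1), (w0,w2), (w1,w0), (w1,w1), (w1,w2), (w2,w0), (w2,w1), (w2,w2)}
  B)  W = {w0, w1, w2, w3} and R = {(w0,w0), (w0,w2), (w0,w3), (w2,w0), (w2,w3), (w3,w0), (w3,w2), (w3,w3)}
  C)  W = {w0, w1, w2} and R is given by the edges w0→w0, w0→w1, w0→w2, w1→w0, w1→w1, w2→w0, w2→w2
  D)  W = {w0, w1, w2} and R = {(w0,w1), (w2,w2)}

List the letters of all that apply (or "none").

The schema [R]p → [R][R]p is axiom 4; it is valid on a frame iff R is transitive.
(A) R is not transitive (w0 R w1 and w1 R w0 but not w0 R w0), so the schema fails here.
(B) R is not transitive (w2 R w0 and w0 R w2 but not w2 R w2), so the schema fails here.
(C) R is not transitive (w1 R w0 and w0 R w2 but not w1 R w2), so the schema fails here.
(D) R is transitive (R is closed under composition), so the schema is valid here.

A, B, C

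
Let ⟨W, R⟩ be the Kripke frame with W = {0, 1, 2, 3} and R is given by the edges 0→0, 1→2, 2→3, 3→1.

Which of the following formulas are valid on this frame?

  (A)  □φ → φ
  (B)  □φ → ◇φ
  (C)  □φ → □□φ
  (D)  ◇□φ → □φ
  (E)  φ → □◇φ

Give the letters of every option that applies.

R is not reflexive: not 1 R 1.
R is not symmetric: 1 R 2 but not 2 R 1.
R is not transitive: 1 R 2 and 2 R 3 but not 1 R 3.
R is not euclidean: 1 R 2 and 1 R 2 but not 2 R 2.
R is serial: every world has an R-successor.
(A) □φ → φ is axiom T; it is valid on a frame exactly when R is reflexive. R is not reflexive, so not valid.
(B) □φ → ◇φ is axiom D; it is valid on a frame exactly when R is serial. R is serial, so valid.
(C) □φ → □□φ is axiom 4, which corresponds to transitivity. R is not transitive — not valid.
(D) ◇□φ → □φ is the dual of axiom 5, which corresponds to the euclidean property. R is not euclidean — not valid.
(E) φ → □◇φ (axiom B) characterises the symmetric frames. R is not symmetric — not valid.

B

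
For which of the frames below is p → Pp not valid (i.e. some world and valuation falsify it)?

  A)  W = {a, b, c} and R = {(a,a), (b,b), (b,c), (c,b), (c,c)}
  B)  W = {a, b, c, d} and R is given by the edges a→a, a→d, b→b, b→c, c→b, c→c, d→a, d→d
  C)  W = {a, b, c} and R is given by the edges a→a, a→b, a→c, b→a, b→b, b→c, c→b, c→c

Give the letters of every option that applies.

The schema p → Pp is the dual of axiom T; it is valid on a frame iff R is reflexive.
(A) R is reflexive (each world relates to itself), so the schema is valid here.
(B) R is reflexive (each world relates to itself), so the schema is valid here.
(C) R is reflexive (each world relates to itself), so the schema is valid here.

none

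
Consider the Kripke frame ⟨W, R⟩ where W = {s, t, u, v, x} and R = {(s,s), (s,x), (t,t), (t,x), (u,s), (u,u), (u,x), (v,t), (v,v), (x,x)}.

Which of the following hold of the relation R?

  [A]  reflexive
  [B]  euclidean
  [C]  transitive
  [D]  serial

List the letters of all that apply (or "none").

A, D

(A) reflexive: each world relates to itself.
(B) not euclidean: s R x and s R s but not x R s.
(C) not transitive: v R t and t R x but not v R x.
(D) serial: every world has an R-successor.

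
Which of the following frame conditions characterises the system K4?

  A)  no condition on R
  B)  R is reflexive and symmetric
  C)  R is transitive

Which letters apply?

C

(A) this class determines K, not K4.
(B) this class determines B (= KTB), not K4.
(C) K4 is sound and complete for exactly this class.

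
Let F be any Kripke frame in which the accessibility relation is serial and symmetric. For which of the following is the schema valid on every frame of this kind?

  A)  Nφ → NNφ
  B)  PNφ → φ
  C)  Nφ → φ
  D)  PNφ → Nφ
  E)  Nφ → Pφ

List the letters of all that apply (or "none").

(A) Nφ → NNφ (axiom 4) characterises the transitive frames. Such an R need not be transitive — not valid.
(B) the dual of axiom B: valid iff R is symmetric. Every such R is symmetric — valid.
(C) Nφ → φ is axiom T; it is valid on a frame exactly when R is reflexive. Such an R need not be reflexive, so not valid.
(D) the dual of axiom 5: valid iff R is euclidean. Such an R need not be euclidean — not valid.
(E) axiom D: valid iff R is serial. Every such R is serial — valid.

B, E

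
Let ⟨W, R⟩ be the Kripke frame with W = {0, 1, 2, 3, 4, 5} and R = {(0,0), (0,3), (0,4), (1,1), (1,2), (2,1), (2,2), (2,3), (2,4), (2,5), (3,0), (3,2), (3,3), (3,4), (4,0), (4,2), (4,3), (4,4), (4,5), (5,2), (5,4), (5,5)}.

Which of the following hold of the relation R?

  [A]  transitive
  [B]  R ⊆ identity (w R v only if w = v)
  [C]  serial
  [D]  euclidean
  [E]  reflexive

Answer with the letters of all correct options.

C, E

(A) not transitive: 0 R 3 and 3 R 2 but not 0 R 2.
(B) not ⊆ identity: 0 R 3 with 0 ≠ 3.
(C) serial: every world has an R-successor.
(D) not euclidean: 2 R 1 and 2 R 3 but not 1 R 3.
(E) reflexive: each world relates to itself.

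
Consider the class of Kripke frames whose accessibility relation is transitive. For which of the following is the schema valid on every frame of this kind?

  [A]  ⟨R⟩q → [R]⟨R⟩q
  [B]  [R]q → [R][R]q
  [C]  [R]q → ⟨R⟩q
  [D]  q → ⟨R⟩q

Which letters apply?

B

(A) ⟨R⟩q → [R]⟨R⟩q is axiom 5, which corresponds to the euclidean property. Such an R need not be euclidean — not valid.
(B) [R]q → [R][R]q is axiom 4; it is valid on a frame exactly when R is transitive. Every such R is transitive, so valid.
(C) [R]q → ⟨R⟩q is axiom D; it is valid on a frame exactly when R is serial. Such an R need not be serial, so not valid.
(D) q → ⟨R⟩q is the dual of axiom T; it is valid on a frame exactly when R is reflexive. Such an R need not be reflexive, so not valid.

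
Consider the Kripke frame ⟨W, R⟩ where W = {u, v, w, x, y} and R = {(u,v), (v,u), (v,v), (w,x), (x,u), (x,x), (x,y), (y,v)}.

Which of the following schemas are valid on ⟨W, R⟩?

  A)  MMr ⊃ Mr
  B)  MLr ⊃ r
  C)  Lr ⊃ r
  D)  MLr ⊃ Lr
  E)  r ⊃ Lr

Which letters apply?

none

R is not reflexive: not u R u.
R is not symmetric: w R x but not x R w.
R is not transitive: u R v and v R u but not u R u.
R is not euclidean: x R u and x R x but not u R x.
R is not a subset of the identity: u R v with u ≠ v.
(A) the dual of axiom 4: valid iff R is transitive. R is not transitive — not valid.
(B) the dual of axiom B: valid iff R is symmetric. R is not symmetric — not valid.
(C) Lr ⊃ r (axiom T) characterises the reflexive frames. R is not reflexive — not valid.
(D) MLr ⊃ Lr is the dual of axiom 5; it is valid on a frame exactly when R is euclidean. R is not euclidean, so not valid.
(E) r ⊃ Lr is equivalent to ◇p→p; it holds exactly when R ⊆ identity. Here R ⊄ identity — not valid.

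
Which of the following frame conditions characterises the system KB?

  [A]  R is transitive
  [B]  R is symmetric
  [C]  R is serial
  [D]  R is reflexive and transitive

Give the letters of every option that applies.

B

(A) this class determines K4, not KB.
(B) KB is sound and complete for exactly this class.
(C) this class determines D, not KB.
(D) this class determines S4, not KB.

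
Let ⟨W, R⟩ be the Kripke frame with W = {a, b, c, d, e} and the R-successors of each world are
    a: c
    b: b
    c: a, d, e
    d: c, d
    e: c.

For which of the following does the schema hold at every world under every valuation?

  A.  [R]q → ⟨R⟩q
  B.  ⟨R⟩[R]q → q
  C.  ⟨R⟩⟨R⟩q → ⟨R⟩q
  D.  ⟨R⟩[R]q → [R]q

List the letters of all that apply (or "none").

A, B

R is symmetric: every R-edge is matched by its reverse.
R is not transitive: a R c and c R a but not a R a.
R is not euclidean: c R a and c R d but not a R d.
R is serial: every world has an R-successor.
(A) [R]q → ⟨R⟩q (axiom D) characterises the serial frames. R is serial — valid.
(B) the dual of axiom B: valid iff R is symmetric. R is symmetric — valid.
(C) ⟨R⟩⟨R⟩q → ⟨R⟩q is the dual of axiom 4, which corresponds to transitivity. R is not transitive — not valid.
(D) ⟨R⟩[R]q → [R]q is the dual of axiom 5, which corresponds to the euclidean property. R is not euclidean — not valid.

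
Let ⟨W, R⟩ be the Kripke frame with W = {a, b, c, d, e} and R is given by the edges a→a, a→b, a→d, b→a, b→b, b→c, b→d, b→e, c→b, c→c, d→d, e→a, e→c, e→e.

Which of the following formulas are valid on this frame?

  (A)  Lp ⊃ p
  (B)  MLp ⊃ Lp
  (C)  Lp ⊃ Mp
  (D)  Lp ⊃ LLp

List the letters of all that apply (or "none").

R is reflexive: each world relates to itself.
R is not transitive: a R b and b R c but not a R c.
R is not euclidean: a R d and a R a but not d R a.
R is serial: every world has an R-successor.
(A) Lp ⊃ p is axiom T; it is valid on a frame exactly when R is reflexive. R is reflexive, so valid.
(B) the dual of axiom 5: valid iff R is euclidean. R is not euclidean — not valid.
(C) Lp ⊃ Mp is axiom D; it is valid on a frame exactly when R is serial. R is serial, so valid.
(D) Lp ⊃ LLp (axiom 4) characterises the transitive frames. R is not transitive — not valid.

A, C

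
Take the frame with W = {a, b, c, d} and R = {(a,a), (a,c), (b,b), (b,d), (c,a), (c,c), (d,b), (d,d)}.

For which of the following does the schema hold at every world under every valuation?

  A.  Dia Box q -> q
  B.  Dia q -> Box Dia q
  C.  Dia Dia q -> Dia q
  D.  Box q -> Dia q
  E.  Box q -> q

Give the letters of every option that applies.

A, B, C, D, E

R is reflexive: each world relates to itself.
R is symmetric: every R-edge is matched by its reverse.
R is transitive: R is closed under composition.
R is euclidean: any two R-successors of the same world are R-related.
R is serial: every world has an R-successor.
(A) Dia Box q -> q is the dual of axiom B, which corresponds to symmetry. R is symmetric — valid.
(B) Dia q -> Box Dia q is axiom 5, which corresponds to the euclidean property. R is euclidean — valid.
(C) Dia Dia q -> Dia q is the dual of axiom 4, which corresponds to transitivity. R is transitive — valid.
(D) Box q -> Dia q is axiom D, which corresponds to seriality. R is serial — valid.
(E) Box q -> q is axiom T, which corresponds to reflexivity. R is reflexive — valid.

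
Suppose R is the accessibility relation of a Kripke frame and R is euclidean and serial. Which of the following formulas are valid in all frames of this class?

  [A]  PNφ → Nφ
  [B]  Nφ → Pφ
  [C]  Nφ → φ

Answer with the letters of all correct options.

(A) PNφ → Nφ (the dual of axiom 5) characterises the euclidean frames. Every such R is euclidean — valid.
(B) axiom D: valid iff R is serial. Every such R is serial — valid.
(C) Nφ → φ (axiom T) characterises the reflexive frames. Such an R need not be reflexive — not valid.

A, B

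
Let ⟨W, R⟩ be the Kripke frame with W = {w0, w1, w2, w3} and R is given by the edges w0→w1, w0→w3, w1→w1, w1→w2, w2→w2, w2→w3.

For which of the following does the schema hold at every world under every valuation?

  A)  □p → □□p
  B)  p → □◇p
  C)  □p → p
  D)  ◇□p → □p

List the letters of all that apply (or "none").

R is not reflexive: not w0 R w0.
R is not symmetric: w0 R w1 but not w1 R w0.
R is not transitive: w0 R w1 and w1 R w2 but not w0 R w2.
R is not euclidean: w0 R w1 and w0 R w3 but not w1 R w3.
(A) □p → □□p (axiom 4) characterises the transitive frames. R is not transitive — not valid.
(B) axiom B: valid iff R is symmetric. R is not symmetric — not valid.
(C) □p → p is axiom T, which corresponds to reflexivity. R is not reflexive — not valid.
(D) the dual of axiom 5: valid iff R is euclidean. R is not euclidean — not valid.

none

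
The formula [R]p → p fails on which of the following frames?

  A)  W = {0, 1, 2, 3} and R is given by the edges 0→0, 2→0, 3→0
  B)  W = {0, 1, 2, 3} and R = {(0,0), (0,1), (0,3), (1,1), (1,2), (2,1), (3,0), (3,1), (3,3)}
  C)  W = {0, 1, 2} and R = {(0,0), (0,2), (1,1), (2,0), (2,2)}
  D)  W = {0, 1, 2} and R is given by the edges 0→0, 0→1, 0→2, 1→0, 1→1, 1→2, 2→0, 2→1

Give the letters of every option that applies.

The schema [R]p → p is axiom T; it is valid on a frame iff R is reflexive.
(A) R is not reflexive (not 1 R 1), so the schema fails here.
(B) R is not reflexive (not 2 R 2), so the schema fails here.
(C) R is reflexive (each world relates to itself), so the schema is valid here.
(D) R is not reflexive (not 2 R 2), so the schema fails here.

A, B, D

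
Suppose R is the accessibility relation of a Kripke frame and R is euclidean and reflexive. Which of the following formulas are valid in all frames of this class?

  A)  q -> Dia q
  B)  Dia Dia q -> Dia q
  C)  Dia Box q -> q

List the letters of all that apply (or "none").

A, B, C

A reflexive euclidean relation is also symmetric (from wRw and wRv the euclidean condition gives vRw) and hence transitive; it is an equivalence relation.
(A) q -> Dia q (the dual of axiom T) characterises the reflexive frames. Every such R is reflexive — valid.
(B) Dia Dia q -> Dia q (the dual of axiom 4) characterises the transitive frames. Every such R is transitive — valid.
(C) Dia Box q -> q is the dual of axiom B; it is valid on a frame exactly when R is symmetric. Every such R is symmetric, so valid.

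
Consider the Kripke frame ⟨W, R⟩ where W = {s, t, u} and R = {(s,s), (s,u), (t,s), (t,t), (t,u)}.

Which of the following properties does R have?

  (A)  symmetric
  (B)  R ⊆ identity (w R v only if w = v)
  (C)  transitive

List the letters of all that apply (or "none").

(A) not symmetric: s R u but not u R s.
(B) not ⊆ identity: s R u with s ≠ u.
(C) transitive: R is closed under composition.

C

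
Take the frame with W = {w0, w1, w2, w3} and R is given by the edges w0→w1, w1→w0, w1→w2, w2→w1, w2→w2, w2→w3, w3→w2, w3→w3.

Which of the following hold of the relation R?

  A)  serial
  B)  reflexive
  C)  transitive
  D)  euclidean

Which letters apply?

(A) serial: every world has an R-successor.
(B) not reflexive: not w0 R w0.
(C) not transitive: w0 R w1 and w1 R w0 but not w0 R w0.
(D) not euclidean: w1 R w0 and w1 R w2 but not w0 R w2.

A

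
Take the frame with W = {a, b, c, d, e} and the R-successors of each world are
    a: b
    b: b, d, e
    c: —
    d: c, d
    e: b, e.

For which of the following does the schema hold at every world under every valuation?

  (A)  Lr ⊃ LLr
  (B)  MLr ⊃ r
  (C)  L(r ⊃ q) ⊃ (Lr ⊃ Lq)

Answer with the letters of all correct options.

R is not symmetric: a R b but not b R a.
R is not transitive: a R b and b R d but not a R d.
(A) axiom 4: valid iff R is transitive. R is not transitive — not valid.
(B) MLr ⊃ r is the dual of axiom B; it is valid on a frame exactly when R is symmetric. R is not symmetric, so not valid.
(C) L(r ⊃ q) ⊃ (Lr ⊃ Lq) is axiom K, valid on every Kripke frame — valid.

C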